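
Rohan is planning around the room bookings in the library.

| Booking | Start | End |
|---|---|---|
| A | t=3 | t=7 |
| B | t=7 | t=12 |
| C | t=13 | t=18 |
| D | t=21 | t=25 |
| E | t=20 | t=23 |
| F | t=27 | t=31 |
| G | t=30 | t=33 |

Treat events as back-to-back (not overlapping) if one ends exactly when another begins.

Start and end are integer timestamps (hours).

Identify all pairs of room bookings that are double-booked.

Sorted by start: A, B, C, E, D, F, G.
B starts exactly when A ends (back-to-back, no overlap), so nothing later overlaps A either.
C starts after B ends, so nothing later overlaps B either.
E starts after C ends, so nothing later overlaps C either.
D starts before E ends → E and D overlap.
F starts after E ends, so nothing later overlaps E either.
F starts after D ends, so nothing later overlaps D either.
G starts before F ends → F and G overlap.

D & E, F & G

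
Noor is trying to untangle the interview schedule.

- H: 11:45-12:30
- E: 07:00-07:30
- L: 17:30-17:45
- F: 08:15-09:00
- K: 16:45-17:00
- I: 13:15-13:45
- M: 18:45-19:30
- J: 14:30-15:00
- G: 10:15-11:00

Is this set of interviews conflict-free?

Yes

Sorted by start: E, F, G, H, I, J, K, L, M.
F starts after E ends, so E has no further overlaps.
G starts after F ends, so F has no further overlaps.
H starts after G ends, so G has no further overlaps.
I starts after H ends, so H has no further overlaps.
J starts after I ends, so I has no further overlaps.
K starts after J ends, so J has no further overlaps.
L starts after K ends, so K has no further overlaps.
M starts after L ends.
Every pair is clear; the schedule has no overlaps.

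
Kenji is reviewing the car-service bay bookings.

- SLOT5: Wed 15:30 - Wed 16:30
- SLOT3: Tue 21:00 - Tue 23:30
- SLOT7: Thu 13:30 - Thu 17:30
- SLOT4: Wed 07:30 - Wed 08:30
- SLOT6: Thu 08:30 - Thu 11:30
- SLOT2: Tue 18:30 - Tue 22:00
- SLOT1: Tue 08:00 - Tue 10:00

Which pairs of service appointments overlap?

SLOT2 & SLOT3

Sorted by start: SLOT1, SLOT2, SLOT3, SLOT4, SLOT5, SLOT6, SLOT7.
SLOT2 starts after SLOT1 ends, so SLOT1 has no further overlaps.
SLOT3 starts before SLOT2 ends → SLOT2 and SLOT3 overlap.
SLOT4 starts after SLOT2 ends, so SLOT2 has no further overlaps.
SLOT4 starts after SLOT3 ends, so SLOT3 has no further overlaps.
SLOT5 starts after SLOT4 ends, so SLOT4 has no further overlaps.
SLOT6 starts after SLOT5 ends, so SLOT5 has no further overlaps.
SLOT7 starts after SLOT6 ends.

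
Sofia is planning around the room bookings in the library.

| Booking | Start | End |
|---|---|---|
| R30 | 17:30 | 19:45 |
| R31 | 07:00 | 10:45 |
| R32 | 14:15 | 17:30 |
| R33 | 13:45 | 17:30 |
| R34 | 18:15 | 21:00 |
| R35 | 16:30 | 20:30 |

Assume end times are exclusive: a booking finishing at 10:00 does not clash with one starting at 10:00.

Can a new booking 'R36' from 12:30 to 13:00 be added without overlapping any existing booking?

R31: ends 10:45 at or before R36 starts 12:30 → clear.
R33: starts 13:45 at or after R36 ends 13:00 → clear.
R32: starts 14:15 at or after R36 ends 13:00 → clear.
R35: starts 16:30 at or after R36 ends 13:00 → clear.
R30: starts 17:30 at or after R36 ends 13:00 → clear.
R34: starts 18:15 at or after R36 ends 13:00 → clear.

Yes — the slot is free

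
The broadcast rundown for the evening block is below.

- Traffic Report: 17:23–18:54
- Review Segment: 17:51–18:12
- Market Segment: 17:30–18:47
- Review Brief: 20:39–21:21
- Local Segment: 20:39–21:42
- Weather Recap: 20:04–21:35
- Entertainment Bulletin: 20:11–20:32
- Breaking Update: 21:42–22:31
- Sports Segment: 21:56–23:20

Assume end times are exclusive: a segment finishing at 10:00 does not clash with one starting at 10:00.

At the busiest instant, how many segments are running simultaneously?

3

Sweep the timeline, counting +1 at each start and −1 at each end (ends before starts at a tie):
17:23 start Traffic Report → 1
17:30 start Market Segment → 2
17:51 start Review Segment → 3
18:12 end Review Segment → 2
18:47 end Market Segment → 1
18:54 end Traffic Report → 0
20:04 start Weather Recap → 1
20:11 start Entertainment Bulletin → 2
20:32 end Entertainment Bulletin → 1
20:39 start Local Segment → 2
20:39 start Review Brief → 3
21:21 end Review Brief → 2
21:35 end Weather Recap → 1
21:42 end Local Segment → 0
21:42 start Breaking Update → 1
21:56 start Sports Segment → 2
22:31 end Breaking Update → 1
23:20 end Sports Segment → 0
Peak is 3, at 17:51 (Market Segment, Review Segment, Traffic Report).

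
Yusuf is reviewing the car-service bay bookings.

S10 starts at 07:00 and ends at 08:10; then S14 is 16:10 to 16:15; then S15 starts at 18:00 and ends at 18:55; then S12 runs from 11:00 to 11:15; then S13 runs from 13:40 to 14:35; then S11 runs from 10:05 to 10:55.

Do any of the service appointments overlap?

Sorted by start: S10, S11, S12, S13, S14, S15.
S11 starts after S10 ends, so S10 has no further overlaps.
S12 starts after S11 ends, so S11 has no further overlaps.
S13 starts after S12 ends, so S12 has no further overlaps.
S14 starts after S13 ends, so S13 has no further overlaps.
S15 starts after S14 ends.
Every pair is clear; the schedule has no overlaps.

No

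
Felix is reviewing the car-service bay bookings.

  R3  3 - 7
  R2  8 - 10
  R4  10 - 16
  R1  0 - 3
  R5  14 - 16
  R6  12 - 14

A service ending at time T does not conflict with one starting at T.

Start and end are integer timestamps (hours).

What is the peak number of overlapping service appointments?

Sweep the timeline, counting +1 at each start and −1 at each end (ends before starts at a tie):
0 start R1 → 1
3 end R1 → 0
3 start R3 → 1
7 end R3 → 0
8 start R2 → 1
10 end R2 → 0
10 start R4 → 1
12 start R6 → 2
14 end R6 → 1
14 start R5 → 2
16 end R4 → 1
16 end R5 → 0
Peak is 2, at 12 (R4, R6).

2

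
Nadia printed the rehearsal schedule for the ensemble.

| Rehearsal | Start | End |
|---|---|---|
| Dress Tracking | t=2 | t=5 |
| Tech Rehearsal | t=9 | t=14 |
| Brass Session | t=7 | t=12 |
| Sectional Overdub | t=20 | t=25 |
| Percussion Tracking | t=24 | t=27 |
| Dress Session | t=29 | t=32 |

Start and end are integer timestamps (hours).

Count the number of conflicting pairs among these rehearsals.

Sorted by start: Dress Tracking, Brass Session, Tech Rehearsal, Sectional Overdub, Percussion Tracking, Dress Session.
Brass Session starts after Dress Tracking ends, so nothing later overlaps Dress Tracking either.
Tech Rehearsal starts before Brass Session ends → Brass Session and Tech Rehearsal overlap.
Sectional Overdub starts after Brass Session ends, so nothing later overlaps Brass Session either.
Sectional Overdub starts after Tech Rehearsal ends, so nothing later overlaps Tech Rehearsal either.
Percussion Tracking starts before Sectional Overdub ends → Sectional Overdub and Percussion Tracking overlap.
Dress Session starts after Sectional Overdub ends.
Dress Session starts after Percussion Tracking ends.
Overlapping pairs: Brass Session & Tech Rehearsal, Percussion Tracking & Sectional Overdub — 2 in total.

2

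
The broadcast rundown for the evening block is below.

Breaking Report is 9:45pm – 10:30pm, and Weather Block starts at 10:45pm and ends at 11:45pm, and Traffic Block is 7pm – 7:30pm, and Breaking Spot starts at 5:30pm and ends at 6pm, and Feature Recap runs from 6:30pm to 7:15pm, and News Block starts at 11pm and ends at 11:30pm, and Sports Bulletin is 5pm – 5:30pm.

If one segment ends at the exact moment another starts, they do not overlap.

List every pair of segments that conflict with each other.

Feature Recap & Traffic Block, News Block & Weather Block

Sorted by start: Sports Bulletin, Breaking Spot, Feature Recap, Traffic Block, Breaking Report, Weather Block, News Block.
Breaking Spot starts exactly when Sports Bulletin ends (back-to-back, no overlap); Sports Bulletin is clear from here.
Feature Recap starts after Breaking Spot ends; Breaking Spot is clear from here.
Traffic Block starts before Feature Recap ends → Feature Recap and Traffic Block overlap.
Breaking Report starts after Feature Recap ends; Feature Recap is clear from here.
Breaking Report starts after Traffic Block ends; Traffic Block is clear from here.
Weather Block starts after Breaking Report ends; Breaking Report is clear from here.
News Block starts before Weather Block ends → Weather Block and News Block overlap.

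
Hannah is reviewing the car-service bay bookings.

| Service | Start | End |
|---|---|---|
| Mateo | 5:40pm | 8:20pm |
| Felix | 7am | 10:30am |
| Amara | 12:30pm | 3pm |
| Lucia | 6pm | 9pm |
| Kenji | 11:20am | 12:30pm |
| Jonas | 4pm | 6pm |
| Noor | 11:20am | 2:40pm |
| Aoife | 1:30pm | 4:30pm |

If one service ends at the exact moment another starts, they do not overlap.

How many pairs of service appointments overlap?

7

Check each pair: they overlap iff neither finishes before the other starts.
Sorted by start: Felix, Kenji, Noor, Amara, Aoife, Jonas, Mateo, Lucia.
Kenji starts after Felix ends, so Felix has no further overlaps.
Noor starts before Kenji ends → Kenji and Noor overlap.
Amara starts exactly when Kenji ends (back-to-back, no overlap), so Kenji has no further overlaps.
Amara starts before Noor ends → Noor and Amara overlap.
Aoife starts before Noor ends → Noor and Aoife overlap.
Jonas starts after Noor ends, so Noor has no further overlaps.
Aoife starts before Amara ends → Amara and Aoife overlap.
Jonas starts after Amara ends, so Amara has no further overlaps.
Jonas starts before Aoife ends → Aoife and Jonas overlap.
Mateo starts after Aoife ends, so Aoife has no further overlaps.
Mateo starts before Jonas ends → Jonas and Mateo overlap.
Lucia starts exactly when Jonas ends (back-to-back, no overlap).
Lucia starts before Mateo ends → Mateo and Lucia overlap.
Overlapping pairs: Amara & Aoife, Amara & Noor, Aoife & Jonas, Aoife & Noor, Jonas & Mateo, Kenji & Noor, Lucia & Mateo — 7 in total.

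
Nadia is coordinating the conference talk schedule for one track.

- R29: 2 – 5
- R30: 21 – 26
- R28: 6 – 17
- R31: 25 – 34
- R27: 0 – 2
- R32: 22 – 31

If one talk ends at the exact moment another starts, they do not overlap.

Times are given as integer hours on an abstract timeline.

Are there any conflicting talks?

Sorted by start: R27, R29, R28, R30, R32, R31.
R29 starts exactly when R27 ends (back-to-back, no overlap), so nothing later overlaps R27 either.
R28 starts after R29 ends, so nothing later overlaps R29 either.
R30 starts after R28 ends, so nothing later overlaps R28 either.
R32 starts before R30 ends → R30 and R32 overlap.
That's a conflict, so the schedule is not conflict-free.

Yes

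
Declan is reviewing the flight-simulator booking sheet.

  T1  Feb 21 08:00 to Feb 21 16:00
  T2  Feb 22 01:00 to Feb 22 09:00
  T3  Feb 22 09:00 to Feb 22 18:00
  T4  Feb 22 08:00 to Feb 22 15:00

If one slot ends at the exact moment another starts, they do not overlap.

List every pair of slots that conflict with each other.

T2 & T4, T3 & T4

Sorted by start: T1, T2, T4, T3.
T2 starts after T1 ends — done with T1.
T4 starts before T2 ends → T2 and T4 overlap.
T3 starts exactly when T2 ends (back-to-back, no overlap).
T3 starts before T4 ends → T4 and T3 overlap.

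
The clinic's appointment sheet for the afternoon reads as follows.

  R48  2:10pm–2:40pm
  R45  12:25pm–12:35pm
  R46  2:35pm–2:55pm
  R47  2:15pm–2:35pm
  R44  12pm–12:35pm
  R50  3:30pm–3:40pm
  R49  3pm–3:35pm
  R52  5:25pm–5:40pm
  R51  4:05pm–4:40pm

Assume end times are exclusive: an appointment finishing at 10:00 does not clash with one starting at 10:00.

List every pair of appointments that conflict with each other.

Sorted by start: R44, R45, R48, R47, R46, R49, R50, R51, R52.
R45 starts before R44 ends → R44 and R45 overlap.
R48 starts after R44 ends, so nothing later overlaps R44 either.
R48 starts after R45 ends, so nothing later overlaps R45 either.
R47 starts before R48 ends → R48 and R47 overlap.
R46 starts before R48 ends → R48 and R46 overlap.
R49 starts after R48 ends, so nothing later overlaps R48 either.
R46 starts exactly when R47 ends (back-to-back, no overlap), so nothing later overlaps R47 either.
R49 starts after R46 ends, so nothing later overlaps R46 either.
R50 starts before R49 ends → R49 and R50 overlap.
R51 starts after R49 ends, so nothing later overlaps R49 either.
R51 starts after R50 ends, so nothing later overlaps R50 either.
R52 starts after R51 ends.

R44 & R45, R46 & R48, R47 & R48, R49 & R50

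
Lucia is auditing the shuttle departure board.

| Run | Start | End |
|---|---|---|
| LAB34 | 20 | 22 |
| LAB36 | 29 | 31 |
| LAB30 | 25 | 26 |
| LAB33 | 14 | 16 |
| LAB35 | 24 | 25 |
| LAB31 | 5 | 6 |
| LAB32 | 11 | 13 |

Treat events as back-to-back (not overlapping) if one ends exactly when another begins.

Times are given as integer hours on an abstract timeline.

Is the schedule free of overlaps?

Yes

Sorted by start: LAB31, LAB32, LAB33, LAB34, LAB35, LAB30, LAB36.
LAB32 starts after LAB31 ends — done with LAB31.
LAB33 starts after LAB32 ends — done with LAB32.
LAB34 starts after LAB33 ends — done with LAB33.
LAB35 starts after LAB34 ends — done with LAB34.
LAB30 starts exactly when LAB35 ends (back-to-back, no overlap) — done with LAB35.
LAB36 starts after LAB30 ends.
Every pair is clear; the schedule has no overlaps.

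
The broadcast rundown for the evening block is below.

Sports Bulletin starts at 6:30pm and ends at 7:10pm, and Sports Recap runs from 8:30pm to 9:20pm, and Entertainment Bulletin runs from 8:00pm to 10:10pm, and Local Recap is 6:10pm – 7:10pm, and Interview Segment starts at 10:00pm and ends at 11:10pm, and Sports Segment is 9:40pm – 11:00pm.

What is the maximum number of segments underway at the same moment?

Sort all start/end points and keep a running count:
6:10pm start Local Recap → 1
6:30pm start Sports Bulletin → 2
7:10pm end Local Recap → 1
7:10pm end Sports Bulletin → 0
8:00pm start Entertainment Bulletin → 1
8:30pm start Sports Recap → 2
9:20pm end Sports Recap → 1
9:40pm start Sports Segment → 2
10:00pm start Interview Segment → 3
10:10pm end Entertainment Bulletin → 2
11:00pm end Sports Segment → 1
11:10pm end Interview Segment → 0
Peak is 3, at 10:00pm (Entertainment Bulletin, Interview Segment, Sports Segment).

3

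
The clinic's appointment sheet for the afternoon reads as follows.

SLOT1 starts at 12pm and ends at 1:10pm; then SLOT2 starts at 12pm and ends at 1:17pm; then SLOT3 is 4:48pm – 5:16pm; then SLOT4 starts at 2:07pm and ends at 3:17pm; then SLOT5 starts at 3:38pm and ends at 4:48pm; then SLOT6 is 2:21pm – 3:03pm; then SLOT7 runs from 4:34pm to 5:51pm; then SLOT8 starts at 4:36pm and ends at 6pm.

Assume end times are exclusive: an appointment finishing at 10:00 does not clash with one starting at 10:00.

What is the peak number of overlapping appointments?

Sort all start/end points and keep a running count:
12pm start SLOT1 → 1
12pm start SLOT2 → 2
1:10pm end SLOT1 → 1
1:17pm end SLOT2 → 0
2:07pm start SLOT4 → 1
2:21pm start SLOT6 → 2
3:03pm end SLOT6 → 1
3:17pm end SLOT4 → 0
3:38pm start SLOT5 → 1
4:34pm start SLOT7 → 2
4:36pm start SLOT8 → 3
4:48pm end SLOT5 → 2
4:48pm start SLOT3 → 3
5:16pm end SLOT3 → 2
5:51pm end SLOT7 → 1
6pm end SLOT8 → 0
Peak is 3, at 4:36pm (SLOT5, SLOT7, SLOT8).

3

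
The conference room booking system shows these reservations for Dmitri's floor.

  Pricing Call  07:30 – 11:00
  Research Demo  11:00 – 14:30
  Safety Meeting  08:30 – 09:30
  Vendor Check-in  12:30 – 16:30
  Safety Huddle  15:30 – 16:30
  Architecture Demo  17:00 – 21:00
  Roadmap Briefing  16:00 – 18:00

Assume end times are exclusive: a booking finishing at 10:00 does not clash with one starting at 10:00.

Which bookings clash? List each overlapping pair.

Sorted by start: Pricing Call, Safety Meeting, Research Demo, Vendor Check-in, Safety Huddle, Roadmap Briefing, Architecture Demo.
Safety Meeting starts before Pricing Call ends → Pricing Call and Safety Meeting overlap.
Research Demo starts exactly when Pricing Call ends (back-to-back, no overlap), so nothing later overlaps Pricing Call either.
Research Demo starts after Safety Meeting ends, so nothing later overlaps Safety Meeting either.
Vendor Check-in starts before Research Demo ends → Research Demo and Vendor Check-in overlap.
Safety Huddle starts after Research Demo ends, so nothing later overlaps Research Demo either.
Safety Huddle starts before Vendor Check-in ends → Vendor Check-in and Safety Huddle overlap.
Roadmap Briefing starts before Vendor Check-in ends → Vendor Check-in and Roadmap Briefing overlap.
Architecture Demo starts after Vendor Check-in ends.
Roadmap Briefing starts before Safety Huddle ends → Safety Huddle and Roadmap Briefing overlap.
Architecture Demo starts after Safety Huddle ends.
Architecture Demo starts before Roadmap Briefing ends → Roadmap Briefing and Architecture Demo overlap.

Architecture Demo & Roadmap Briefing, Pricing Call & Safety Meeting, Research Demo & Vendor Check-in, Roadmap Briefing & Safety Huddle, Roadmap Briefing & Vendor Check-in, Safety Huddle & Vendor Check-in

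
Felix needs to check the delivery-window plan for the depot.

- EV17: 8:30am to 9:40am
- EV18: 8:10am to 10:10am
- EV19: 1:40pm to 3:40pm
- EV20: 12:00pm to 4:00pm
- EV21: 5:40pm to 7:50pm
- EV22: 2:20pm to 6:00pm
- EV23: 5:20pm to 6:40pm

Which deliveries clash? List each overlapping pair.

EV17 & EV18, EV19 & EV20, EV19 & EV22, EV20 & EV22, EV21 & EV22, EV21 & EV23, EV22 & EV23

Sorted by start: EV18, EV17, EV20, EV19, EV22, EV23, EV21.
EV17 starts before EV18 ends → EV18 and EV17 overlap.
EV20 starts after EV18 ends — done with EV18.
EV20 starts after EV17 ends — done with EV17.
EV19 starts before EV20 ends → EV20 and EV19 overlap.
EV22 starts before EV20 ends → EV20 and EV22 overlap.
EV23 starts after EV20 ends — done with EV20.
EV22 starts before EV19 ends → EV19 and EV22 overlap.
EV23 starts after EV19 ends — done with EV19.
EV23 starts before EV22 ends → EV22 and EV23 overlap.
EV21 starts before EV22 ends → EV22 and EV21 overlap.
EV21 starts before EV23 ends → EV23 and EV21 overlap.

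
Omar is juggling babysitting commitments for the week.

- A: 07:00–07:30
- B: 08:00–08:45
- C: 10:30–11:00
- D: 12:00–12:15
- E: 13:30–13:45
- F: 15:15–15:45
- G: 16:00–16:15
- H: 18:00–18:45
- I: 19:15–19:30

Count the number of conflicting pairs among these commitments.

Sorted by start: A, B, C, D, E, F, G, H, I.
B starts after A ends; A is clear from here.
C starts after B ends; B is clear from here.
D starts after C ends; C is clear from here.
E starts after D ends; D is clear from here.
F starts after E ends; E is clear from here.
G starts after F ends; F is clear from here.
H starts after G ends; G is clear from here.
I starts after H ends.
No pair overlaps.

0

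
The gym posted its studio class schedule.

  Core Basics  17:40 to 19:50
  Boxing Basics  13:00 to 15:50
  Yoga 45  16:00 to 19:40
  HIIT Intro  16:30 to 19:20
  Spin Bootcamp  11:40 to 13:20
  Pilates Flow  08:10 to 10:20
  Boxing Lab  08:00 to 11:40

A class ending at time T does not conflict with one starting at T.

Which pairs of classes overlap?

Boxing Basics & Spin Bootcamp, Boxing Lab & Pilates Flow, Core Basics & HIIT Intro, Core Basics & Yoga 45, HIIT Intro & Yoga 45

Two intervals overlap when each starts before the other ends.
Sorted by start: Boxing Lab, Pilates Flow, Spin Bootcamp, Boxing Basics, Yoga 45, HIIT Intro, Core Basics.
Pilates Flow starts before Boxing Lab ends → Boxing Lab and Pilates Flow overlap.
Spin Bootcamp starts exactly when Boxing Lab ends (back-to-back, no overlap), so nothing later overlaps Boxing Lab either.
Spin Bootcamp starts after Pilates Flow ends, so nothing later overlaps Pilates Flow either.
Boxing Basics starts before Spin Bootcamp ends → Spin Bootcamp and Boxing Basics overlap.
Yoga 45 starts after Spin Bootcamp ends, so nothing later overlaps Spin Bootcamp either.
Yoga 45 starts after Boxing Basics ends, so nothing later overlaps Boxing Basics either.
HIIT Intro starts before Yoga 45 ends → Yoga 45 and HIIT Intro overlap.
Core Basics starts before Yoga 45 ends → Yoga 45 and Core Basics overlap.
Core Basics starts before HIIT Intro ends → HIIT Intro and Core Basics overlap.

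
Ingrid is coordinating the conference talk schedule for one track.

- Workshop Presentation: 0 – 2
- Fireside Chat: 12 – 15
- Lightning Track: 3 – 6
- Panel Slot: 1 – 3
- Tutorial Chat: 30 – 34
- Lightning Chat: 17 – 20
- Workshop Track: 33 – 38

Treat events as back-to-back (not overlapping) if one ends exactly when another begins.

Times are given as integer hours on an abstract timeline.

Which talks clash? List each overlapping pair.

Two intervals overlap when each starts before the other ends.
Sorted by start: Workshop Presentation, Panel Slot, Lightning Track, Fireside Chat, Lightning Chat, Tutorial Chat, Workshop Track.
Panel Slot starts before Workshop Presentation ends → Workshop Presentation and Panel Slot overlap.
Lightning Track starts after Workshop Presentation ends; Workshop Presentation is clear from here.
Lightning Track starts exactly when Panel Slot ends (back-to-back, no overlap); Panel Slot is clear from here.
Fireside Chat starts after Lightning Track ends; Lightning Track is clear from here.
Lightning Chat starts after Fireside Chat ends; Fireside Chat is clear from here.
Tutorial Chat starts after Lightning Chat ends; Lightning Chat is clear from here.
Workshop Track starts before Tutorial Chat ends → Tutorial Chat and Workshop Track overlap.

Panel Slot & Workshop Presentation, Tutorial Chat & Workshop Track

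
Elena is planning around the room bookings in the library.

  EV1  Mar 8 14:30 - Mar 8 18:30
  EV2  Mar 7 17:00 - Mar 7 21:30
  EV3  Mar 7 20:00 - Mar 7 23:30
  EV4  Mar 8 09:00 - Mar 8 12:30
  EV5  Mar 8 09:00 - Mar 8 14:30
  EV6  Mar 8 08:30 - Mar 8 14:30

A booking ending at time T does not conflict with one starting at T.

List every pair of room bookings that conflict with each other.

EV2 & EV3, EV4 & EV5, EV4 & EV6, EV5 & EV6

Sorted by start: EV2, EV3, EV6, EV4, EV5, EV1.
EV3 starts before EV2 ends → EV2 and EV3 overlap.
EV6 starts after EV2 ends, so EV2 has no further overlaps.
EV6 starts after EV3 ends, so EV3 has no further overlaps.
EV4 starts before EV6 ends → EV6 and EV4 overlap.
EV5 starts before EV6 ends → EV6 and EV5 overlap.
EV1 starts exactly when EV6 ends (back-to-back, no overlap).
EV5 starts before EV4 ends → EV4 and EV5 overlap.
EV1 starts after EV4 ends.
EV1 starts exactly when EV5 ends (back-to-back, no overlap).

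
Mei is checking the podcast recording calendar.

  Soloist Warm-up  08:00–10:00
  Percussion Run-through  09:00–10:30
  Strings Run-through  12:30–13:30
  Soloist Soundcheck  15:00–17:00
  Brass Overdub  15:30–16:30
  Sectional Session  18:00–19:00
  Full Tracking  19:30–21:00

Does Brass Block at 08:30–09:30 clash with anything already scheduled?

Yes — it overlaps Percussion Run-through, Soloist Warm-up

Soloist Warm-up: starts 08:00 before Brass Block ends 09:30, and ends 10:00 after Brass Block starts 08:30 → overlap.
Percussion Run-through: starts 09:00 before Brass Block ends 09:30, and ends 10:30 after Brass Block starts 08:30 → overlap.
Strings Run-through: starts 12:30 at or after Brass Block ends 09:30 → clear.
Soloist Soundcheck: starts 15:00 at or after Brass Block ends 09:30 → clear.
Brass Overdub: starts 15:30 at or after Brass Block ends 09:30 → clear.
Sectional Session: starts 18:00 at or after Brass Block ends 09:30 → clear.
Full Tracking: starts 19:30 at or after Brass Block ends 09:30 → clear.
Brass Block overlaps Soloist Warm-up, Percussion Run-through.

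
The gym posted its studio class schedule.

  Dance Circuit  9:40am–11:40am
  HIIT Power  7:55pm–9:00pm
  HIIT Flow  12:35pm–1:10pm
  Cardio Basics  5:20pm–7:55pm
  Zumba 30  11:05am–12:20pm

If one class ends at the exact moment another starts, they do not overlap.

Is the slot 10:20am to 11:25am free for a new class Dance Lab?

Dance Circuit: starts 9:40am before Dance Lab ends 11:25am, and ends 11:40am after Dance Lab starts 10:20am → overlap.
Zumba 30: starts 11:05am before Dance Lab ends 11:25am, and ends 12:20pm after Dance Lab starts 10:20am → overlap.
HIIT Flow: starts 12:35pm at or after Dance Lab ends 11:25am → clear.
Cardio Basics: starts 5:20pm at or after Dance Lab ends 11:25am → clear.
HIIT Power: starts 7:55pm at or after Dance Lab ends 11:25am → clear.
Dance Lab overlaps Dance Circuit, Zumba 30.

No — it overlaps Dance Circuit, Zumba 30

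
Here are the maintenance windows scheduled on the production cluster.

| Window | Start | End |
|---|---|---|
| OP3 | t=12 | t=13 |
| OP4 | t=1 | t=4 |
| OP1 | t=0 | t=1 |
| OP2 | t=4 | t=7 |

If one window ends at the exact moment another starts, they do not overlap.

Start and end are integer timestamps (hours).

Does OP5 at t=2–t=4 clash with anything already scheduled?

OP1: ends t=1 at or before OP5 starts t=2 → clear.
OP4: starts t=1 before OP5 ends t=4, and ends t=4 after OP5 starts t=2 → overlap.
OP2: starts t=4 at or after OP5 ends t=4 → clear.
OP3: starts t=12 at or after OP5 ends t=4 → clear.
OP5 overlaps OP4.

Yes — it overlaps OP4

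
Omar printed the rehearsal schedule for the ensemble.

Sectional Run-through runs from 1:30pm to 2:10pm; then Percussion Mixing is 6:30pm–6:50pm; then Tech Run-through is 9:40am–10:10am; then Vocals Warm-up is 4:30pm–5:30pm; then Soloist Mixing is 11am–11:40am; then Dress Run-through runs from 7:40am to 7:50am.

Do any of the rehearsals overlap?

No

Sorted by start: Dress Run-through, Tech Run-through, Soloist Mixing, Sectional Run-through, Vocals Warm-up, Percussion Mixing.
Tech Run-through starts after Dress Run-through ends; Dress Run-through is clear from here.
Soloist Mixing starts after Tech Run-through ends; Tech Run-through is clear from here.
Sectional Run-through starts after Soloist Mixing ends; Soloist Mixing is clear from here.
Vocals Warm-up starts after Sectional Run-through ends; Sectional Run-through is clear from here.
Percussion Mixing starts after Vocals Warm-up ends.
Every pair is clear; the schedule has no overlaps.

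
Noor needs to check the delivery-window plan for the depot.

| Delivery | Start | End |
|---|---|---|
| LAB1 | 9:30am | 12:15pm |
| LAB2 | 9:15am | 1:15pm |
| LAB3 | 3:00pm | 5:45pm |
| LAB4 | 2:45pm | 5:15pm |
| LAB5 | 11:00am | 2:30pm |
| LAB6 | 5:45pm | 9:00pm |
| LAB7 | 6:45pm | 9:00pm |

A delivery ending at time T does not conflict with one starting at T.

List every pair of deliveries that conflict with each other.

LAB1 & LAB2, LAB1 & LAB5, LAB2 & LAB5, LAB3 & LAB4, LAB6 & LAB7

Sorted by start: LAB2, LAB1, LAB5, LAB4, LAB3, LAB6, LAB7.
LAB1 starts before LAB2 ends → LAB2 and LAB1 overlap.
LAB5 starts before LAB2 ends → LAB2 and LAB5 overlap.
LAB4 starts after LAB2 ends, so nothing later overlaps LAB2 either.
LAB5 starts before LAB1 ends → LAB1 and LAB5 overlap.
LAB4 starts after LAB1 ends, so nothing later overlaps LAB1 either.
LAB4 starts after LAB5 ends, so nothing later overlaps LAB5 either.
LAB3 starts before LAB4 ends → LAB4 and LAB3 overlap.
LAB6 starts after LAB4 ends, so nothing later overlaps LAB4 either.
LAB6 starts exactly when LAB3 ends (back-to-back, no overlap), so nothing later overlaps LAB3 either.
LAB7 starts before LAB6 ends → LAB6 and LAB7 overlap.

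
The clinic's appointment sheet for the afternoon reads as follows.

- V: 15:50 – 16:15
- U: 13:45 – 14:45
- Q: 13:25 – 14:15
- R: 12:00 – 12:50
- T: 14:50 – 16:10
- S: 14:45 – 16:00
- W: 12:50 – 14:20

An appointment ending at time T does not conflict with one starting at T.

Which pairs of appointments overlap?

Two intervals overlap when each starts before the other ends.
Sorted by start: R, W, Q, U, S, T, V.
W starts exactly when R ends (back-to-back, no overlap), so nothing later overlaps R either.
Q starts before W ends → W and Q overlap.
U starts before W ends → W and U overlap.
S starts after W ends, so nothing later overlaps W either.
U starts before Q ends → Q and U overlap.
S starts after Q ends, so nothing later overlaps Q either.
S starts exactly when U ends (back-to-back, no overlap), so nothing later overlaps U either.
T starts before S ends → S and T overlap.
V starts before S ends → S and V overlap.
V starts before T ends → T and V overlap.

Q & U, Q & W, S & T, S & V, T & V, U & W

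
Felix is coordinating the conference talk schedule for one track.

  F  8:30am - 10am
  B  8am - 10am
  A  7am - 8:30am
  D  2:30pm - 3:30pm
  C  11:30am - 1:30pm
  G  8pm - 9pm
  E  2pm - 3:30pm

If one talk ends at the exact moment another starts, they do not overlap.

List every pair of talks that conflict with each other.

Sorted by start: A, B, F, C, E, D, G.
B starts before A ends → A and B overlap.
F starts exactly when A ends (back-to-back, no overlap), so nothing later overlaps A either.
F starts before B ends → B and F overlap.
C starts after B ends, so nothing later overlaps B either.
C starts after F ends, so nothing later overlaps F either.
E starts after C ends, so nothing later overlaps C either.
D starts before E ends → E and D overlap.
G starts after E ends.
G starts after D ends.

A & B, B & F, D & E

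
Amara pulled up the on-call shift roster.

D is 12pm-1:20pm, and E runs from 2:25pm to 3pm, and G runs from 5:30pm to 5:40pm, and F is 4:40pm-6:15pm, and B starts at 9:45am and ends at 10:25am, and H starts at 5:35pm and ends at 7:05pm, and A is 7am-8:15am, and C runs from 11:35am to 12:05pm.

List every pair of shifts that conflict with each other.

Check each pair: they overlap iff neither finishes before the other starts.
Sorted by start: A, B, C, D, E, F, G, H.
B starts after A ends, so nothing later overlaps A either.
C starts after B ends, so nothing later overlaps B either.
D starts before C ends → C and D overlap.
E starts after C ends, so nothing later overlaps C either.
E starts after D ends, so nothing later overlaps D either.
F starts after E ends, so nothing later overlaps E either.
G starts before F ends → F and G overlap.
H starts before F ends → F and H overlap.
H starts before G ends → G and H overlap.

C & D, F & G, F & H, G & H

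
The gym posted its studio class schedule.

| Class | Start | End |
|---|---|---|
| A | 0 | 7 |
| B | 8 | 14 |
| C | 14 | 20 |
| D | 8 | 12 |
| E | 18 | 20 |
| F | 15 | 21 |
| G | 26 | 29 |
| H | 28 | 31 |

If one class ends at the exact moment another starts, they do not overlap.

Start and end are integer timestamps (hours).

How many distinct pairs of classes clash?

Sorted by start: A, B, D, C, F, E, G, H.
B starts after A ends, so A has no further overlaps.
D starts before B ends → B and D overlap.
C starts exactly when B ends (back-to-back, no overlap), so B has no further overlaps.
C starts after D ends, so D has no further overlaps.
F starts before C ends → C and F overlap.
E starts before C ends → C and E overlap.
G starts after C ends, so C has no further overlaps.
E starts before F ends → F and E overlap.
G starts after F ends, so F has no further overlaps.
G starts after E ends, so E has no further overlaps.
H starts before G ends → G and H overlap.
Overlapping pairs: B & D, C & E, C & F, E & F, G & H — 5 in total.

5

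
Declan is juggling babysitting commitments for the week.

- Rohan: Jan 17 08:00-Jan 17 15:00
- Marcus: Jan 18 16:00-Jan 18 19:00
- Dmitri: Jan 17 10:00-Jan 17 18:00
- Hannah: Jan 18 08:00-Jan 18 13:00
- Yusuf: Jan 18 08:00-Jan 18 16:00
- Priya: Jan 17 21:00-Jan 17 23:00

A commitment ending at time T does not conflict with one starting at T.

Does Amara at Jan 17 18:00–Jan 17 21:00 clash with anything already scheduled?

Rohan: ends Jan 17 15:00 at or before Amara starts Jan 17 18:00 → clear.
Dmitri: ends Jan 17 18:00 at or before Amara starts Jan 17 18:00 → clear.
Priya: starts Jan 17 21:00 at or after Amara ends Jan 17 21:00 → clear.
Hannah: starts Jan 18 08:00 at or after Amara ends Jan 17 21:00 → clear.
Yusuf: starts Jan 18 08:00 at or after Amara ends Jan 17 21:00 → clear.
Marcus: starts Jan 18 16:00 at or after Amara ends Jan 17 21:00 → clear.

No — it doesn't clash with anything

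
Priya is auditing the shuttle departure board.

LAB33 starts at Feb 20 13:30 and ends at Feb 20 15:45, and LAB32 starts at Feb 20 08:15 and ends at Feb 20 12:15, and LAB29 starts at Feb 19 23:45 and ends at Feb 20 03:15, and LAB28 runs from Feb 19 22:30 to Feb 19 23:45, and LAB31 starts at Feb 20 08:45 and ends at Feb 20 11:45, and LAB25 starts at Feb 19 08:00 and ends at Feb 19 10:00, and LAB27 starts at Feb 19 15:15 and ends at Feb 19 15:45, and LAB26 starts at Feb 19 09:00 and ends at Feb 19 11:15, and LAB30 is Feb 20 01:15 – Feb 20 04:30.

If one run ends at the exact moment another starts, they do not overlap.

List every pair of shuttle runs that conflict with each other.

LAB25 & LAB26, LAB29 & LAB30, LAB31 & LAB32

Two intervals overlap when each starts before the other ends.
Sorted by start: LAB25, LAB26, LAB27, LAB28, LAB29, LAB30, LAB32, LAB31, LAB33.
LAB26 starts before LAB25 ends → LAB25 and LAB26 overlap.
LAB27 starts after LAB25 ends; LAB25 is clear from here.
LAB27 starts after LAB26 ends; LAB26 is clear from here.
LAB28 starts after LAB27 ends; LAB27 is clear from here.
LAB29 starts exactly when LAB28 ends (back-to-back, no overlap); LAB28 is clear from here.
LAB30 starts before LAB29 ends → LAB29 and LAB30 overlap.
LAB32 starts after LAB29 ends; LAB29 is clear from here.
LAB32 starts after LAB30 ends; LAB30 is clear from here.
LAB31 starts before LAB32 ends → LAB32 and LAB31 overlap.
LAB33 starts after LAB32 ends.
LAB33 starts after LAB31 ends.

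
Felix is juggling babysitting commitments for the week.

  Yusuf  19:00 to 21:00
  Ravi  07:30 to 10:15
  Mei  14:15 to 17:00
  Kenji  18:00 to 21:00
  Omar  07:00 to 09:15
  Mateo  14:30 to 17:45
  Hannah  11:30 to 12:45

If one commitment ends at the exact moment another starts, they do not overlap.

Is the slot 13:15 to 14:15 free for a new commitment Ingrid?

Yes — the slot is free

Omar: ends 09:15 at or before Ingrid starts 13:15 → clear.
Ravi: ends 10:15 at or before Ingrid starts 13:15 → clear.
Hannah: ends 12:45 at or before Ingrid starts 13:15 → clear.
Mei: starts 14:15 at or after Ingrid ends 14:15 → clear.
Mateo: starts 14:30 at or after Ingrid ends 14:15 → clear.
Kenji: starts 18:00 at or after Ingrid ends 14:15 → clear.
Yusuf: starts 19:00 at or after Ingrid ends 14:15 → clear.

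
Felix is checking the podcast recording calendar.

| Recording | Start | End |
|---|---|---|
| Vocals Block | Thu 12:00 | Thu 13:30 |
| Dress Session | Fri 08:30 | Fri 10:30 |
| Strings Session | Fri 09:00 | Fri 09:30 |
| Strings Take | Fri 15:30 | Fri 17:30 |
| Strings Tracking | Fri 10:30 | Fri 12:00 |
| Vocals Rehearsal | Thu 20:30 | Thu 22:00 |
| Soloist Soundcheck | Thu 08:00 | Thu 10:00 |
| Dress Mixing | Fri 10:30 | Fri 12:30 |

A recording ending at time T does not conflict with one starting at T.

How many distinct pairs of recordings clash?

2

Check each pair: they overlap iff neither finishes before the other starts.
Sorted by start: Soloist Soundcheck, Vocals Block, Vocals Rehearsal, Dress Session, Strings Session, Strings Tracking, Dress Mixing, Strings Take.
Vocals Block starts after Soloist Soundcheck ends, so nothing later overlaps Soloist Soundcheck either.
Vocals Rehearsal starts after Vocals Block ends, so nothing later overlaps Vocals Block either.
Dress Session starts after Vocals Rehearsal ends, so nothing later overlaps Vocals Rehearsal either.
Strings Session starts before Dress Session ends → Dress Session and Strings Session overlap.
Strings Tracking starts exactly when Dress Session ends (back-to-back, no overlap), so nothing later overlaps Dress Session either.
Strings Tracking starts after Strings Session ends, so nothing later overlaps Strings Session either.
Dress Mixing starts before Strings Tracking ends → Strings Tracking and Dress Mixing overlap.
Strings Take starts after Strings Tracking ends.
Strings Take starts after Dress Mixing ends.
Overlapping pairs: Dress Mixing & Strings Tracking, Dress Session & Strings Session — 2 in total.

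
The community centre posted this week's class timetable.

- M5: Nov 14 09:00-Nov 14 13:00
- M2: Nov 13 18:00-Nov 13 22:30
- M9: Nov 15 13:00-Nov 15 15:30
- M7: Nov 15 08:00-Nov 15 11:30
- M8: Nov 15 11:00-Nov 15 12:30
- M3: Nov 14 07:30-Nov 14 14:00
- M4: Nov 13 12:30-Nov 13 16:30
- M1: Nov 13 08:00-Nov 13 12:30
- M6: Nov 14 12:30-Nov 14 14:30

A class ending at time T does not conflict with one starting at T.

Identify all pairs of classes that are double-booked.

Check each pair: they overlap iff neither finishes before the other starts.
Sorted by start: M1, M4, M2, M3, M5, M6, M7, M8, M9.
M4 starts exactly when M1 ends (back-to-back, no overlap); M1 is clear from here.
M2 starts after M4 ends; M4 is clear from here.
M3 starts after M2 ends; M2 is clear from here.
M5 starts before M3 ends → M3 and M5 overlap.
M6 starts before M3 ends → M3 and M6 overlap.
M7 starts after M3 ends; M3 is clear from here.
M6 starts before M5 ends → M5 and M6 overlap.
M7 starts after M5 ends; M5 is clear from here.
M7 starts after M6 ends; M6 is clear from here.
M8 starts before M7 ends → M7 and M8 overlap.
M9 starts after M7 ends.
M9 starts after M8 ends.

M3 & M5, M3 & M6, M5 & M6, M7 & M8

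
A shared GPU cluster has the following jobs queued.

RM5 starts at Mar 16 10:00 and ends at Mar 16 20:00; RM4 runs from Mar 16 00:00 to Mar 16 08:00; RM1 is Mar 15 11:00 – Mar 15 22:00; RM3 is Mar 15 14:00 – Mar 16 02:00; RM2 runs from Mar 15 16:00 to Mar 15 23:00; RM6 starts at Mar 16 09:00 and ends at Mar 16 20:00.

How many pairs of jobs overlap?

5

Sorted by start: RM1, RM3, RM2, RM4, RM6, RM5.
RM3 starts before RM1 ends → RM1 and RM3 overlap.
RM2 starts before RM1 ends → RM1 and RM2 overlap.
RM4 starts after RM1 ends, so RM1 has no further overlaps.
RM2 starts before RM3 ends → RM3 and RM2 overlap.
RM4 starts before RM3 ends → RM3 and RM4 overlap.
RM6 starts after RM3 ends, so RM3 has no further overlaps.
RM4 starts after RM2 ends, so RM2 has no further overlaps.
RM6 starts after RM4 ends, so RM4 has no further overlaps.
RM5 starts before RM6 ends → RM6 and RM5 overlap.
Overlapping pairs: RM1 & RM2, RM1 & RM3, RM2 & RM3, RM3 & RM4, RM5 & RM6 — 5 in total.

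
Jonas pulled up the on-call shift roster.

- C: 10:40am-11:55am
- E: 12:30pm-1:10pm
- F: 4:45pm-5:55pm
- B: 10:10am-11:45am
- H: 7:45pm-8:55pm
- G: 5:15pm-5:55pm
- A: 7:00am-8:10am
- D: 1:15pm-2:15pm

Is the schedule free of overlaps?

Two intervals overlap when each starts before the other ends.
Sorted by start: A, B, C, E, D, F, G, H.
B starts after A ends; A is clear from here.
C starts before B ends → B and C overlap.
That's a conflict, so the schedule is not conflict-free.

No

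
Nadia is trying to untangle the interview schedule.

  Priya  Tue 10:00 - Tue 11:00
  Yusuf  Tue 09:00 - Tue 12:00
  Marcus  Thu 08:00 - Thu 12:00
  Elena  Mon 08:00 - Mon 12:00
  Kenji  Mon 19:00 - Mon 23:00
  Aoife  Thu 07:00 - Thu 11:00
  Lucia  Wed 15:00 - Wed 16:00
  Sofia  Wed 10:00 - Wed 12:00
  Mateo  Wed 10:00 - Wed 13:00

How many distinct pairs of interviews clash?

Sorted by start: Elena, Kenji, Yusuf, Priya, Sofia, Mateo, Lucia, Aoife, Marcus.
Kenji starts after Elena ends; Elena is clear from here.
Yusuf starts after Kenji ends; Kenji is clear from here.
Priya starts before Yusuf ends → Yusuf and Priya overlap.
Sofia starts after Yusuf ends; Yusuf is clear from here.
Sofia starts after Priya ends; Priya is clear from here.
Mateo starts before Sofia ends → Sofia and Mateo overlap.
Lucia starts after Sofia ends; Sofia is clear from here.
Lucia starts after Mateo ends; Mateo is clear from here.
Aoife starts after Lucia ends; Lucia is clear from here.
Marcus starts before Aoife ends → Aoife and Marcus overlap.
Overlapping pairs: Aoife & Marcus, Mateo & Sofia, Priya & Yusuf — 3 in total.

3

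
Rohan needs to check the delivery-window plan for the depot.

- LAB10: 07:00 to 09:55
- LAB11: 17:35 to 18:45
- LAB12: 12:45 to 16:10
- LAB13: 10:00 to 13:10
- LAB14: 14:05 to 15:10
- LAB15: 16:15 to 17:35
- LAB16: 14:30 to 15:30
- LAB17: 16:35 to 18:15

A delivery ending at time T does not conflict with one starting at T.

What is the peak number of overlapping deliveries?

Walk through starts and ends in time order (an end at T is processed before a start at T):
07:00 start LAB10 → 1
09:55 end LAB10 → 0
10:00 start LAB13 → 1
12:45 start LAB12 → 2
13:10 end LAB13 → 1
14:05 start LAB14 → 2
14:30 start LAB16 → 3
15:10 end LAB14 → 2
15:30 end LAB16 → 1
16:10 end LAB12 → 0
16:15 start LAB15 → 1
16:35 start LAB17 → 2
17:35 end LAB15 → 1
17:35 start LAB11 → 2
18:15 end LAB17 → 1
18:45 end LAB11 → 0
Peak is 3, at 14:30 (LAB12, LAB14, LAB16).

3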